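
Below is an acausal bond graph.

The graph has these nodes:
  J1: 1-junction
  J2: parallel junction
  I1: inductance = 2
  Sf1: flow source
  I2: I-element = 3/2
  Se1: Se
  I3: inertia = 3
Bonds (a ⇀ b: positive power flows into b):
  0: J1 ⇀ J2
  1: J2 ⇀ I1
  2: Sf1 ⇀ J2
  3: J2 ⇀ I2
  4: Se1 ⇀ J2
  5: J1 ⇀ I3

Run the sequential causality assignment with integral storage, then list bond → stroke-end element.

b0 stroke at J1
b1 stroke at I1
b2 stroke at Sf1
b3 stroke at I2
b4 stroke at J2
b5 stroke at I3

#2 →Sf1  (Sf1 (Sf) sets flow on bond)
#4 →J2  (Se1 fixes effort; stroke away)
#0 →J1  (common-e at J2 fixed by 4)
#1 →I1  (J2 effort already set via bond 4)
#3 →I2  (0-jn J2 has e-setter on 4)
#5 →I3  (J1: last free bond brings flow in)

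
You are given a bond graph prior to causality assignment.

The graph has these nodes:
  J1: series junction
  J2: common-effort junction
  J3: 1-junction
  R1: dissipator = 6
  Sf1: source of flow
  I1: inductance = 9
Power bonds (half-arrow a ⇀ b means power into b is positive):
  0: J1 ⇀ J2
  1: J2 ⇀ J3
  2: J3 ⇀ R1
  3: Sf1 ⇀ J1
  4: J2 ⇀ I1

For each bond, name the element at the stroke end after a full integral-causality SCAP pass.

#0 |J1
#1 |J2
#2 |J3
#3 |Sf1
#4 |I1

bond 3 |Sf1  (Sf1 (Sf) sets flow on bond)
bond 0 |J1  (J1 flow already set via bond 3)
bond 4 |I1  (prefer integral on I1)
bond 1 |J2  (closing 0-jn rule on J2)
bond 2 |J3  (1-jn J3 has f-setter on 1)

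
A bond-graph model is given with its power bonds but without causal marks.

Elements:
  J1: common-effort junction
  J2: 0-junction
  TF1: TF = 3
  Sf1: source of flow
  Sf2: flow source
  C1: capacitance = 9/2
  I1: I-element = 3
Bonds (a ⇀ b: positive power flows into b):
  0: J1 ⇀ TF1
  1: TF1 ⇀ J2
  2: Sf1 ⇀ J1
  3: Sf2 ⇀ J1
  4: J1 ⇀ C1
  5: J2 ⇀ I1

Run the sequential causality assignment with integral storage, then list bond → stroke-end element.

β0 |TF1
β1 |J2
β2 |Sf1
β3 |Sf2
β4 |J1
β5 |I1

#2 stroke at Sf1  (Sf1: flow source, stroke at near end)
#3 stroke at Sf2  (Sf2 fixes flow; stroke at Sf2)
#4 stroke at J1  (C1 integral (e out))
#0 stroke at TF1  (common-e at J1 fixed by 4)
#1 stroke at J2  (TF1: transformer flips bond 0)
#5 stroke at I1  (J2: bond 1 brought effort, rest push out)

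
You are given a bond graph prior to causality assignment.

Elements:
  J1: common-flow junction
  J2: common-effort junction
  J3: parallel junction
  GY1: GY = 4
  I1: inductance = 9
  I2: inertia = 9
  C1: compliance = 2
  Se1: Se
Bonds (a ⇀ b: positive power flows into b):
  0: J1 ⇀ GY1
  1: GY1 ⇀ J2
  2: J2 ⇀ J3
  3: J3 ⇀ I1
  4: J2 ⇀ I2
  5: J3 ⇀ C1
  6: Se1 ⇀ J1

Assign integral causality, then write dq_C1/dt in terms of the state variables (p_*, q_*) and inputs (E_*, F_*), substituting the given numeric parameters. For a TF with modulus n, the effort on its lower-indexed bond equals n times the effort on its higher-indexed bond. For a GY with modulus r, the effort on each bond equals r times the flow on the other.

dq_C1/dt = E_Se1/4 - p_I1/9 - p_I2/9

b6 stroke→J1  (Se1 fixes effort; stroke away)
b0 stroke→GY1  (closing 1-jn rule on J1)
b1 stroke→GY1  (GY GY1: same side as bond 0)
b3 stroke→I1  (I1 outputs flow p/I1)
b4 stroke→I2  (prefer integral on I2)
b2 stroke→J2  (J2 needs exactly one e-in)
b5 stroke→J3  (J3 needs exactly one e-in)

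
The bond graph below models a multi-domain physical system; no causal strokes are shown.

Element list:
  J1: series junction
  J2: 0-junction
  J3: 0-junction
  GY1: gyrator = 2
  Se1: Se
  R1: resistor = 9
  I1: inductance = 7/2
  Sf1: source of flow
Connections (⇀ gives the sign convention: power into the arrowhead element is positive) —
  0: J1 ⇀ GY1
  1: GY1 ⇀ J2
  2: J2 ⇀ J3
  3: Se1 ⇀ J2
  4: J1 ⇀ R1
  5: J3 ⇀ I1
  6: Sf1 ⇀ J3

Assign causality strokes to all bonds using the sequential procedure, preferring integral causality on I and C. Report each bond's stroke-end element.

#0 stroke at GY1
#1 stroke at GY1
#2 stroke at J3
#3 stroke at J2
#4 stroke at J1
#5 stroke at I1
#6 stroke at Sf1

b3 |J2  (Se1 fixes effort; stroke away)
b6 |Sf1  (Sf1 (Sf) sets flow on bond)
b1 |GY1  (J2 effort already set via bond 3)
b2 |J3  (0-jn J2 has e-setter on 3)
b5 |I1  (J3: bond 2 brought effort, rest push out)
b0 |GY1  (GY1: gyrator matches bond 1)
b4 |J1  (common-f at J1 fixed by 0)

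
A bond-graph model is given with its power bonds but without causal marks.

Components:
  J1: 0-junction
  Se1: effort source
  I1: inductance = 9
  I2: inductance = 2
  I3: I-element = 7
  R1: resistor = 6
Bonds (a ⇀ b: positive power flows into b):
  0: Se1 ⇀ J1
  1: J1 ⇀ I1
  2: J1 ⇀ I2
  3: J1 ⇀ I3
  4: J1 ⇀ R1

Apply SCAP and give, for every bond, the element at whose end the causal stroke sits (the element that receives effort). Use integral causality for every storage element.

β0 stroke at J1
β1 stroke at I1
β2 stroke at I2
β3 stroke at I3
β4 stroke at R1

bond 0 stroke at J1  (source Se1 imposes e)
bond 1 stroke at I1  (J1: bond 0 brought effort, rest push out)
bond 2 stroke at I2  (common-e at J1 fixed by 0)
bond 3 stroke at I3  (J1: bond 0 brought effort, rest push out)
bond 4 stroke at R1  (common-e at J1 fixed by 0)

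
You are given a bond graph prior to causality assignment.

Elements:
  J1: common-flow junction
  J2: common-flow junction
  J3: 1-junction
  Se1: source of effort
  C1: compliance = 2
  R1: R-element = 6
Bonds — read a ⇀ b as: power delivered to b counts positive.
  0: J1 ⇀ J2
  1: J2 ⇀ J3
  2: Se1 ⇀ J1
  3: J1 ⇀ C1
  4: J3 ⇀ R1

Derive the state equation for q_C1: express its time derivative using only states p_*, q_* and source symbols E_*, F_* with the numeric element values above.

#2 |J1  (Se1 fixes effort; stroke away)
#3 |J1  (C1: C, integral causality)
#0 |J2  (J1: last free bond brings flow in)
#1 |J3  (only one flow-in slot at J2)
#4 |R1  (only one flow-in slot at J3)

dq_C1/dt = E_Se1/6 - q_C1/12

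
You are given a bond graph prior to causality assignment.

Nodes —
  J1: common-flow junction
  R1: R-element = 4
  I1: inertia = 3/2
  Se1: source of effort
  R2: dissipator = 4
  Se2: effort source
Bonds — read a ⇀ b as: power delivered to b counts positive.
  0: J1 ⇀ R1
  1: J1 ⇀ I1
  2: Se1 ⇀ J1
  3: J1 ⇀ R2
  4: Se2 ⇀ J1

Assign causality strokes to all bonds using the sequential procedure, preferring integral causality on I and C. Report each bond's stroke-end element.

#0 →J1
#1 →I1
#2 →J1
#3 →J1
#4 →J1

#2 stroke at J1  (Se1 (Se) sets effort on bond)
#4 stroke at J1  (Se2: effort source, stroke at far end)
#1 stroke at I1  (prefer integral on I1)
#0 stroke at J1  (common-f at J1 fixed by 1)
#3 stroke at J1  (1-jn J1 has f-setter on 1)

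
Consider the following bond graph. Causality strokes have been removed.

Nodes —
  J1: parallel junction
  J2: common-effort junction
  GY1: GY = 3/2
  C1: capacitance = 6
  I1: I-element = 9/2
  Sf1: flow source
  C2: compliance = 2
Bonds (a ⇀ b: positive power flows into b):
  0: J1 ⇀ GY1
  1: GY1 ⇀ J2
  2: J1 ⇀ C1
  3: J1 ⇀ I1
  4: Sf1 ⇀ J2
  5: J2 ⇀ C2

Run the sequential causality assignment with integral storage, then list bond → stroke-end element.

#4 stroke→Sf1  (Sf1: flow source, stroke at near end)
#2 stroke→J1  (C1: C, integral causality)
#0 stroke→GY1  (0-jn J1 has e-setter on 2)
#3 stroke→I1  (common-e at J1 fixed by 2)
#1 stroke→GY1  (GY1 both-in/both-out from 0)
#5 stroke→J2  (closing 0-jn rule on J2)

#0 |GY1
#1 |GY1
#2 |J1
#3 |I1
#4 |Sf1
#5 |J2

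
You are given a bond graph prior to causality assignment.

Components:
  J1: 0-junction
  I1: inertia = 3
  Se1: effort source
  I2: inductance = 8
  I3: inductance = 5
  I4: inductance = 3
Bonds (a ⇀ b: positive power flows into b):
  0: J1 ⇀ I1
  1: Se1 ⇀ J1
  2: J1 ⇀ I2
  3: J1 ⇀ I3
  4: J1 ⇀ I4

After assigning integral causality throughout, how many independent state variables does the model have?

bond 1 stroke at J1  (Se1 (Se) sets effort on bond)
bond 0 stroke at I1  (J1 effort already set via bond 1)
bond 2 stroke at I2  (common-e at J1 fixed by 1)
bond 3 stroke at I3  (common-e at J1 fixed by 1)
bond 4 stroke at I4  (J1: bond 1 brought effort, rest push out)

4  (I1, I2, I3, I4 all integral)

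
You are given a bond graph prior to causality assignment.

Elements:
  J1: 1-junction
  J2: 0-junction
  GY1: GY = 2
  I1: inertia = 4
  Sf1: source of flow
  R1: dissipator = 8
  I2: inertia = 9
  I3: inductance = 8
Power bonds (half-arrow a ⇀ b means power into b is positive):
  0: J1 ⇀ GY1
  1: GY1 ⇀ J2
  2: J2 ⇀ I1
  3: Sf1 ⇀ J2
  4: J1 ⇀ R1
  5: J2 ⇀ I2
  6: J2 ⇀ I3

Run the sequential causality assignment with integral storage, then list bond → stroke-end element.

#3 |Sf1  (Sf1 fixes flow; stroke at Sf1)
#2 |I1  (prefer integral on I1)
#5 |I2  (I2 integral (f out))
#6 |I3  (prefer integral on I3)
#1 |J2  (only one effort-in slot at J2)
#0 |J1  (through GY1, causality inverts; strokes same side of GY1)
#4 |R1  (J1 needs exactly one f-in)

#0 |J1
#1 |J2
#2 |I1
#3 |Sf1
#4 |R1
#5 |I2
#6 |I3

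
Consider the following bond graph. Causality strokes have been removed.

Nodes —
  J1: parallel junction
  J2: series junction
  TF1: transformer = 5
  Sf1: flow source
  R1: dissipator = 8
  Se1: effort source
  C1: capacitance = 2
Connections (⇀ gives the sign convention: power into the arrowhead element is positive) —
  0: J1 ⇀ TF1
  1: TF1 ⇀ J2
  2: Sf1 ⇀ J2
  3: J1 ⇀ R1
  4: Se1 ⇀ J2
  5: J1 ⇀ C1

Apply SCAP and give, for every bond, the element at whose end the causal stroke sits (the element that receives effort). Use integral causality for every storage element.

#0 stroke at TF1
#1 stroke at J2
#2 stroke at Sf1
#3 stroke at R1
#4 stroke at J2
#5 stroke at J1

β2 →Sf1  (Sf1 (Sf) sets flow on bond)
β4 →J2  (Se1 (Se) sets effort on bond)
β1 →J2  (J2: bond 2 brought flow, rest push out)
β0 →TF1  (TF1: transformer flips bond 1)
β5 →J1  (prefer integral on C1)
β3 →R1  (J1: bond 5 brought effort, rest push out)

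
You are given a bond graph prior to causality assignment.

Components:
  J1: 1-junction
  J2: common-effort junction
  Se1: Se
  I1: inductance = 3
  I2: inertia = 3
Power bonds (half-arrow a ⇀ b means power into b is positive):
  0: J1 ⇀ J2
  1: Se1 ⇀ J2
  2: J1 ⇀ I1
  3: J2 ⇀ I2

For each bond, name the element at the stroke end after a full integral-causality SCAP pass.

bond 1 stroke→J2  (Se1 fixes effort; stroke away)
bond 0 stroke→J1  (0-jn J2 has e-setter on 1)
bond 3 stroke→I2  (0-jn J2 has e-setter on 1)
bond 2 stroke→I1  (only one flow-in slot at J1)

#0 stroke at J1
#1 stroke at J2
#2 stroke at I1
#3 stroke at I2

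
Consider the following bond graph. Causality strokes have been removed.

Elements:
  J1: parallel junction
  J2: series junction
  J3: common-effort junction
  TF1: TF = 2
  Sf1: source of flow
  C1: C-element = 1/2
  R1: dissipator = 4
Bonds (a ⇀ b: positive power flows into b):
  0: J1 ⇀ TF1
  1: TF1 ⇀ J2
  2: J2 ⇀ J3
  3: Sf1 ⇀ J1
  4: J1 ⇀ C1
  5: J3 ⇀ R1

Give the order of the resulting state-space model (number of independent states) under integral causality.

1  (C1 all integral)

#3 stroke→Sf1  (Sf1 fixes flow; stroke at Sf1)
#4 stroke→J1  (C1 integral (e out))
#0 stroke→TF1  (J1: bond 4 brought effort, rest push out)
#1 stroke→J2  (TF TF1: opposite of bond 0)
#2 stroke→J3  (closing 1-jn rule on J2)
#5 stroke→R1  (0-jn J3 has e-setter on 2)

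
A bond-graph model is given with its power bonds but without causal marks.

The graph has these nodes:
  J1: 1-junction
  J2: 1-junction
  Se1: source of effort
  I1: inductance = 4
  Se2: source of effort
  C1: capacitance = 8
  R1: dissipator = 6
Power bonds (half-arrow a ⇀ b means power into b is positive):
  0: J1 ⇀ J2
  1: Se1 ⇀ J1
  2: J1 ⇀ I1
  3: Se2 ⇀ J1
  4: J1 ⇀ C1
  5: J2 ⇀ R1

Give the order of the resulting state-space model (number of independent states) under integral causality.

2  (C1, I1 all integral)

b1 stroke at J1  (source Se1 imposes e)
b3 stroke at J1  (Se2 fixes effort; stroke away)
b2 stroke at I1  (I1 integral (f out))
b0 stroke at J1  (J1: bond 2 brought flow, rest push out)
b4 stroke at J1  (common-f at J1 fixed by 2)
b5 stroke at J2  (J2 flow already set via bond 0)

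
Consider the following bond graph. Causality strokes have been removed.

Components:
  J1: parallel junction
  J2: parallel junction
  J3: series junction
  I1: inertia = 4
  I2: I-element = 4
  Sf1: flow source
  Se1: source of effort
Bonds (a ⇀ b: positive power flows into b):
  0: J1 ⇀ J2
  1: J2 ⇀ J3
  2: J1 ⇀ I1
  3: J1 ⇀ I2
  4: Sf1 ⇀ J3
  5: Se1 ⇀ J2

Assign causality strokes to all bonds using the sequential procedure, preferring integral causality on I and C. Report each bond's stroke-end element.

b0 |J1
b1 |J3
b2 |I1
b3 |I2
b4 |Sf1
b5 |J2

β4 stroke at Sf1  (Sf1 fixes flow; stroke at Sf1)
β5 stroke at J2  (Se1 (Se) sets effort on bond)
β0 stroke at J1  (0-jn J2 has e-setter on 5)
β1 stroke at J3  (0-jn J2 has e-setter on 5)
β2 stroke at I1  (common-e at J1 fixed by 0)
β3 stroke at I2  (J1 effort already set via bond 0)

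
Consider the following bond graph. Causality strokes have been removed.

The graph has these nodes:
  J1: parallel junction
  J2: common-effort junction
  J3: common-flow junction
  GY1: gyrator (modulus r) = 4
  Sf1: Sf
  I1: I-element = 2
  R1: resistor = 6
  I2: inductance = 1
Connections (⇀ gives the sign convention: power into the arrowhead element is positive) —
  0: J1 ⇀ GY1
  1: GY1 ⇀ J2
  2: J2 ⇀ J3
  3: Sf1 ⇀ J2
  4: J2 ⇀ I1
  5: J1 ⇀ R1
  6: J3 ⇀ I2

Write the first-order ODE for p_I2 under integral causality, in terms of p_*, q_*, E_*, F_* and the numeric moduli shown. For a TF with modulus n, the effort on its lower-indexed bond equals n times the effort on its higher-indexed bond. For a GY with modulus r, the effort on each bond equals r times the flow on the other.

β3 stroke at Sf1  (Sf1 (Sf) sets flow on bond)
β4 stroke at I1  (prefer integral on I1)
β6 stroke at I2  (prefer integral on I2)
β2 stroke at J3  (common-f at J3 fixed by 6)
β1 stroke at J2  (J2 needs exactly one e-in)
β0 stroke at J1  (GY1: gyrator matches bond 1)
β5 stroke at R1  (common-e at J1 fixed by 0)

dp_I2/dt = 8*F_Sf1/3 - 4*p_I1/3 - 8*p_I2/3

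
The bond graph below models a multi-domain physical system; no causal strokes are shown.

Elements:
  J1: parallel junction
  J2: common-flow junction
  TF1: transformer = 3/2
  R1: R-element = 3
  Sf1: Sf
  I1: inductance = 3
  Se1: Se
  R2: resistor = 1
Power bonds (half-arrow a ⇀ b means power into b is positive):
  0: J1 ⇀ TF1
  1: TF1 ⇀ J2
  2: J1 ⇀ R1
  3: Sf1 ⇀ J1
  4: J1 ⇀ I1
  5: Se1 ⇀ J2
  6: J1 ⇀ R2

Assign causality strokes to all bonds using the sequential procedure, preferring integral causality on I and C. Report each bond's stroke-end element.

β3 |Sf1  (Sf1: flow source, stroke at near end)
β5 |J2  (source Se1 imposes e)
β1 |TF1  (J2 needs exactly one f-in)
β0 |J1  (TF1: transformer flips bond 1)
β2 |R1  (J1 effort already set via bond 0)
β4 |I1  (0-jn J1 has e-setter on 0)
β6 |R2  (J1: bond 0 brought effort, rest push out)

b0 →J1
b1 →TF1
b2 →R1
b3 →Sf1
b4 →I1
b5 →J2
b6 →R2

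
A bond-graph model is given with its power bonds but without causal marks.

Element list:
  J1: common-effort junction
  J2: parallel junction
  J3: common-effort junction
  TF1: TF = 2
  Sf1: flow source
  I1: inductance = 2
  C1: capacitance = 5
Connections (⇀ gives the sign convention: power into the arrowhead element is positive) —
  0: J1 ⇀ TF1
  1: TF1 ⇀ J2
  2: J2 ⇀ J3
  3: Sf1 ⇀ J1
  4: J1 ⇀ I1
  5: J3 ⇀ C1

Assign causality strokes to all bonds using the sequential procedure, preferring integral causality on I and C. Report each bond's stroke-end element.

β3 →Sf1  (Sf1 fixes flow; stroke at Sf1)
β4 →I1  (I1 outputs flow p/I1)
β0 →J1  (J1: last free bond brings effort in)
β1 →TF1  (TF1 one-in-one-out from 0)
β2 →J2  (closing 0-jn rule on J2)
β5 →J3  (closing 0-jn rule on J3)

b0 stroke at J1
b1 stroke at TF1
b2 stroke at J2
b3 stroke at Sf1
b4 stroke at I1
b5 stroke at J3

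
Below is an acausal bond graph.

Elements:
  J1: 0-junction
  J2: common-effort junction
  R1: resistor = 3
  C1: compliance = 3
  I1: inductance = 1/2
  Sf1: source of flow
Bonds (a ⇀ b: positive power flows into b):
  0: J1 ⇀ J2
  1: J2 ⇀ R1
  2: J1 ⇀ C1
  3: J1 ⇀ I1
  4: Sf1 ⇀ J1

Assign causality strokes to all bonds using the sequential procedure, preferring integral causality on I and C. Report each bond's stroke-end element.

bond 0 →J2
bond 1 →R1
bond 2 →J1
bond 3 →I1
bond 4 →Sf1

β4 |Sf1  (Sf1 fixes flow; stroke at Sf1)
β2 |J1  (prefer integral on C1)
β0 |J2  (0-jn J1 has e-setter on 2)
β3 |I1  (0-jn J1 has e-setter on 2)
β1 |R1  (J2: bond 0 brought effort, rest push out)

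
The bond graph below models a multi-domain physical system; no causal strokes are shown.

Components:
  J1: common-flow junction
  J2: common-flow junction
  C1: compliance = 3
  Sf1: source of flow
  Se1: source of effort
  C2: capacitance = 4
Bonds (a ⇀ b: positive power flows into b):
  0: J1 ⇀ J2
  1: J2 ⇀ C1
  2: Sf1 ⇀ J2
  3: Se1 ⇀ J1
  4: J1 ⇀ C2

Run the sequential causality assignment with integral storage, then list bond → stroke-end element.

bond 0 |J2
bond 1 |J2
bond 2 |Sf1
bond 3 |J1
bond 4 |J1

#2 |Sf1  (Sf1 fixes flow; stroke at Sf1)
#3 |J1  (Se1 (Se) sets effort on bond)
#0 |J2  (J2: bond 2 brought flow, rest push out)
#1 |J2  (J2 flow already set via bond 2)
#4 |J1  (1-jn J1 has f-setter on 0)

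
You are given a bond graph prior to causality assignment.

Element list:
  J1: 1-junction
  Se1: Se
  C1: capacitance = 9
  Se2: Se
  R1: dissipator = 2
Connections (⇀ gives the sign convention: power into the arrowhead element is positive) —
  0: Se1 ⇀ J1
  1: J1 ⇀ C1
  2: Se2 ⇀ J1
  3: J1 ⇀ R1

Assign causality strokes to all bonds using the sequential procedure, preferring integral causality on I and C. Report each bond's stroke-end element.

#0 →J1  (source Se1 imposes e)
#2 →J1  (Se2: effort source, stroke at far end)
#1 →J1  (C1: C, integral causality)
#3 →R1  (J1: last free bond brings flow in)

#0 |J1
#1 |J1
#2 |J1
#3 |R1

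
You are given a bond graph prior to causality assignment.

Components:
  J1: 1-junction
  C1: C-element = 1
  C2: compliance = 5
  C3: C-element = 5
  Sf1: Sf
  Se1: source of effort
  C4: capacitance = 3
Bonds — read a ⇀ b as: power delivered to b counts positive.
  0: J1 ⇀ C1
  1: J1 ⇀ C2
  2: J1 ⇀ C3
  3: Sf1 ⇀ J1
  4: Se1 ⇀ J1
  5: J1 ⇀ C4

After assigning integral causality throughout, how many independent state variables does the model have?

4  (C1, C2, C3, C4 all integral)

b3 |Sf1  (Sf1 fixes flow; stroke at Sf1)
b4 |J1  (source Se1 imposes e)
b0 |J1  (1-jn J1 has f-setter on 3)
b1 |J1  (1-jn J1 has f-setter on 3)
b2 |J1  (1-jn J1 has f-setter on 3)
b5 |J1  (common-f at J1 fixed by 3)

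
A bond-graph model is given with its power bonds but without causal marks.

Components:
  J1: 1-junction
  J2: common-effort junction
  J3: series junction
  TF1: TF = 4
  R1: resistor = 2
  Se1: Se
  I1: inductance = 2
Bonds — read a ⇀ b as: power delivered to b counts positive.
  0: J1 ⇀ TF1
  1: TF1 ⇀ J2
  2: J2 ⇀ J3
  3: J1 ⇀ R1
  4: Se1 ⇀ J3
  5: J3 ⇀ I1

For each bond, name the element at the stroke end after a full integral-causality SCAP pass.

#4 →J3  (source Se1 imposes e)
#5 →I1  (I1: I, integral causality)
#2 →J3  (J3 flow already set via bond 5)
#1 →J2  (J2 needs exactly one e-in)
#0 →TF1  (through TF1, causality passes straight; one stroke at TF1)
#3 →J1  (common-f at J1 fixed by 0)

b0 stroke→TF1
b1 stroke→J2
b2 stroke→J3
b3 stroke→J1
b4 stroke→J3
b5 stroke→I1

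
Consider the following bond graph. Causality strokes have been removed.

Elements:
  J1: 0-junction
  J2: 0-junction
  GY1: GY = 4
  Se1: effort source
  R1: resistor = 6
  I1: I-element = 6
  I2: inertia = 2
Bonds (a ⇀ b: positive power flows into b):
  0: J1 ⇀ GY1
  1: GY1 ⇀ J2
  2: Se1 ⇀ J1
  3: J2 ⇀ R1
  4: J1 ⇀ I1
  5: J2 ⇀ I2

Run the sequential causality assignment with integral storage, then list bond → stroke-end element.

b2 stroke→J1  (Se1 fixes effort; stroke away)
b0 stroke→GY1  (0-jn J1 has e-setter on 2)
b4 stroke→I1  (0-jn J1 has e-setter on 2)
b1 stroke→GY1  (GY1 both-in/both-out from 0)
b5 stroke→I2  (prefer integral on I2)
b3 stroke→J2  (closing 0-jn rule on J2)

β0 →GY1
β1 →GY1
β2 →J1
β3 →J2
β4 →I1
β5 →I2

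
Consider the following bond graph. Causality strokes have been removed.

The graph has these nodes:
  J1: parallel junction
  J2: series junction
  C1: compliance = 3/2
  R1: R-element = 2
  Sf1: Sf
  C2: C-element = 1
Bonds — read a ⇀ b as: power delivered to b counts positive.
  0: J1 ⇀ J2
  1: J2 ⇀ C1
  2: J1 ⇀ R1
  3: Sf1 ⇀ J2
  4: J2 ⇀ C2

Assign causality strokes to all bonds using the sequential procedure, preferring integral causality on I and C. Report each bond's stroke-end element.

β3 stroke at Sf1  (Sf1 fixes flow; stroke at Sf1)
β0 stroke at J2  (J2: bond 3 brought flow, rest push out)
β1 stroke at J2  (common-f at J2 fixed by 3)
β4 stroke at J2  (1-jn J2 has f-setter on 3)
β2 stroke at J1  (J1 needs exactly one e-in)

bond 0 |J2
bond 1 |J2
bond 2 |J1
bond 3 |Sf1
bond 4 |J2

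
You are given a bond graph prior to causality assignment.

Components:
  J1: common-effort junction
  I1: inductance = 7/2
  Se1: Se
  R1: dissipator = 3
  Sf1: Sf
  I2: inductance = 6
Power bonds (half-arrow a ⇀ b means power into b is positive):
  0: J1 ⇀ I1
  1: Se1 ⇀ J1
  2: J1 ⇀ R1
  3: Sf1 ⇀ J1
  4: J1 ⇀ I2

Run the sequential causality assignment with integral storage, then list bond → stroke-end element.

β0 stroke at I1
β1 stroke at J1
β2 stroke at R1
β3 stroke at Sf1
β4 stroke at I2

β1 →J1  (Se1 (Se) sets effort on bond)
β3 →Sf1  (Sf1 (Sf) sets flow on bond)
β0 →I1  (J1: bond 1 brought effort, rest push out)
β2 →R1  (J1 effort already set via bond 1)
β4 →I2  (J1 effort already set via bond 1)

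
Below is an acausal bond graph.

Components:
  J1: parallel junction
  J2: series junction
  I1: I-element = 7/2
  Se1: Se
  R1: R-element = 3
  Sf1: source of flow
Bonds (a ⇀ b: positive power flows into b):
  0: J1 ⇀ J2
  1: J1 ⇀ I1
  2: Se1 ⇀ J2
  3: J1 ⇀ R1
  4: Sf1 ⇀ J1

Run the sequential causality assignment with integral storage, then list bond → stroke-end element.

#0 |J1
#1 |I1
#2 |J2
#3 |R1
#4 |Sf1

b2 stroke at J2  (Se1 fixes effort; stroke away)
b4 stroke at Sf1  (Sf1 (Sf) sets flow on bond)
b0 stroke at J1  (J2: last free bond brings flow in)
b1 stroke at I1  (J1: bond 0 brought effort, rest push out)
b3 stroke at R1  (0-jn J1 has e-setter on 0)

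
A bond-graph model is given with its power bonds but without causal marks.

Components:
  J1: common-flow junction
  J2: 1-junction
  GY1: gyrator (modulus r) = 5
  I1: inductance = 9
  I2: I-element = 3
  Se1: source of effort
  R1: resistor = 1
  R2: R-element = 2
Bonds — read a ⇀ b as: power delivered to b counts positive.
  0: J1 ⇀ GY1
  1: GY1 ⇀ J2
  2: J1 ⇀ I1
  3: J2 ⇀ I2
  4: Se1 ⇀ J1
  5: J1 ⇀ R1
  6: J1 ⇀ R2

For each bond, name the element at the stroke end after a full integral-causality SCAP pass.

#0 |J1
#1 |J2
#2 |I1
#3 |I2
#4 |J1
#5 |J1
#6 |J1

β4 →J1  (Se1 (Se) sets effort on bond)
β2 →I1  (prefer integral on I1)
β0 →J1  (common-f at J1 fixed by 2)
β5 →J1  (common-f at J1 fixed by 2)
β6 →J1  (J1: bond 2 brought flow, rest push out)
β1 →J2  (GY GY1: same side as bond 0)
β3 →I2  (J2: last free bond brings flow in)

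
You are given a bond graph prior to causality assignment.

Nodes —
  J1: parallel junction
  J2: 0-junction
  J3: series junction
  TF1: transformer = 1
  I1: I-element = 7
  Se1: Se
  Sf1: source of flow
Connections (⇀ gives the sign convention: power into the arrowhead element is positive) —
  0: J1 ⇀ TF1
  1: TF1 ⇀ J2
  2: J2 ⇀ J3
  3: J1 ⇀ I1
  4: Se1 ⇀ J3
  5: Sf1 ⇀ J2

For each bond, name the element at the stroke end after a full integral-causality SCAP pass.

#0 →J1
#1 →TF1
#2 →J2
#3 →I1
#4 →J3
#5 →Sf1

b4 |J3  (source Se1 imposes e)
b5 |Sf1  (source Sf1 imposes f)
b2 |J2  (J3: last free bond brings flow in)
b1 |TF1  (common-e at J2 fixed by 2)
b0 |J1  (TF TF1: opposite of bond 1)
b3 |I1  (0-jn J1 has e-setter on 0)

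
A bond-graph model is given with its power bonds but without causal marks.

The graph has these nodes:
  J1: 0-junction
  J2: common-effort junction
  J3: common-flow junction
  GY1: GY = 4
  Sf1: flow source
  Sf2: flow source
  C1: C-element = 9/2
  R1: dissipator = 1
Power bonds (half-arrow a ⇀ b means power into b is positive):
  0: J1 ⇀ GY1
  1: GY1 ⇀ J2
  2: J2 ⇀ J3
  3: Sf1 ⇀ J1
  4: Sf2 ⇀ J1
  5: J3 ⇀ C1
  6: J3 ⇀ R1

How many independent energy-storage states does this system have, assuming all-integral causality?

1  (C1 all integral)

β3 |Sf1  (Sf1: flow source, stroke at near end)
β4 |Sf2  (source Sf2 imposes f)
β0 |J1  (only one effort-in slot at J1)
β1 |J2  (through GY1, causality inverts; strokes same side of GY1)
β2 |J3  (common-e at J2 fixed by 1)
β5 |J3  (C1: C, integral causality)
β6 |R1  (J3: last free bond brings flow in)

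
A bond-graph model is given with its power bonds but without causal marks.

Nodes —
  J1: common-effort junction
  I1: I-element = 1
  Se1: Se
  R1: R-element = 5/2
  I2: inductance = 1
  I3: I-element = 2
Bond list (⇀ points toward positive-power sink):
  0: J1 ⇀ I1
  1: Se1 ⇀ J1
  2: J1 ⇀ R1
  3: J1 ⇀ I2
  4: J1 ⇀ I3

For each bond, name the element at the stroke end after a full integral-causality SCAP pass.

#0 |I1
#1 |J1
#2 |R1
#3 |I2
#4 |I3

β1 stroke→J1  (Se1 fixes effort; stroke away)
β0 stroke→I1  (J1: bond 1 brought effort, rest push out)
β2 stroke→R1  (J1: bond 1 brought effort, rest push out)
β3 stroke→I2  (0-jn J1 has e-setter on 1)
β4 stroke→I3  (0-jn J1 has e-setter on 1)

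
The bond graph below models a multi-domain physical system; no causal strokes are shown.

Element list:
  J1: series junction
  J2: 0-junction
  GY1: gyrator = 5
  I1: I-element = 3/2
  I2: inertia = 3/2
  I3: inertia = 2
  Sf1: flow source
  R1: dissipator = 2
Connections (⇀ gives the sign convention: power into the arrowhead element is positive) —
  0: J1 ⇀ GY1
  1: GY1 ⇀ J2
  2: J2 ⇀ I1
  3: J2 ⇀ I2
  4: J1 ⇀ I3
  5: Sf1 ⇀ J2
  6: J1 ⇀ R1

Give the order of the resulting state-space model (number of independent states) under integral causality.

β5 stroke at Sf1  (source Sf1 imposes f)
β2 stroke at I1  (I1 outputs flow p/I1)
β3 stroke at I2  (I2 outputs flow p/I2)
β1 stroke at J2  (closing 0-jn rule on J2)
β0 stroke at J1  (through GY1, causality inverts; strokes same side of GY1)
β4 stroke at I3  (I3 integral (f out))
β6 stroke at J1  (common-f at J1 fixed by 4)

3  (I1, I2, I3 all integral)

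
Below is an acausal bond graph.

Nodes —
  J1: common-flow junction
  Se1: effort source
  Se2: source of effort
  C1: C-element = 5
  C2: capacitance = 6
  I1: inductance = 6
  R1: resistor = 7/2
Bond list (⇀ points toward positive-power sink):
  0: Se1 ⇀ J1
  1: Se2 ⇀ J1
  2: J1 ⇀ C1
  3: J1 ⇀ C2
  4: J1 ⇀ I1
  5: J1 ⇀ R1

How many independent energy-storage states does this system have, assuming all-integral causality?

bond 0 stroke at J1  (source Se1 imposes e)
bond 1 stroke at J1  (Se2 fixes effort; stroke away)
bond 2 stroke at J1  (C1: C, integral causality)
bond 3 stroke at J1  (prefer integral on C2)
bond 4 stroke at I1  (prefer integral on I1)
bond 5 stroke at J1  (J1 flow already set via bond 4)

3  (C1, C2, I1 all integral)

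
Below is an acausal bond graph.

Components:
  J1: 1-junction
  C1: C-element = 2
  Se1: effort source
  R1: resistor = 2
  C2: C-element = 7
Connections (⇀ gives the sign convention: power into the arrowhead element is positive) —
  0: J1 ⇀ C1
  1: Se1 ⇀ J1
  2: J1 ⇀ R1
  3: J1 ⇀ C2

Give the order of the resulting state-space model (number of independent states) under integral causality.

2  (C1, C2 all integral)

β1 |J1  (Se1 fixes effort; stroke away)
β0 |J1  (C1 outputs effort q/C1)
β3 |J1  (C2 outputs effort q/C2)
β2 |R1  (closing 1-jn rule on J1)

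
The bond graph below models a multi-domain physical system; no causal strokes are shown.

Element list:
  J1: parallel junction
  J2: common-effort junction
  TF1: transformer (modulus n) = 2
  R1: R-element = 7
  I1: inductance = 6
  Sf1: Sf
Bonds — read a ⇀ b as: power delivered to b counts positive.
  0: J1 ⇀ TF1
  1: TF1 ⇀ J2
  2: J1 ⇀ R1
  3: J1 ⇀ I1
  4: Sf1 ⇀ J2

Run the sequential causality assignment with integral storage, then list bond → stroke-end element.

bond 0 stroke→TF1
bond 1 stroke→J2
bond 2 stroke→J1
bond 3 stroke→I1
bond 4 stroke→Sf1

β4 stroke→Sf1  (Sf1 fixes flow; stroke at Sf1)
β1 stroke→J2  (J2 needs exactly one e-in)
β0 stroke→TF1  (TF1 one-in-one-out from 1)
β3 stroke→I1  (I1 integral (f out))
β2 stroke→J1  (J1 needs exactly one e-in)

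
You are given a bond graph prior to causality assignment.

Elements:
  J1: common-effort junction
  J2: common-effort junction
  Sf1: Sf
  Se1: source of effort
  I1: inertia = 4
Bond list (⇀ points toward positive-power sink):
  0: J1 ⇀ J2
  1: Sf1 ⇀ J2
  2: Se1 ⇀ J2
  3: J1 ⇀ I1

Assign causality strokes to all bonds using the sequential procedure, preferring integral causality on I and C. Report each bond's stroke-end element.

#0 stroke at J1
#1 stroke at Sf1
#2 stroke at J2
#3 stroke at I1

b1 →Sf1  (source Sf1 imposes f)
b2 →J2  (Se1: effort source, stroke at far end)
b0 →J1  (J2 effort already set via bond 2)
b3 →I1  (J1: bond 0 brought effort, rest push out)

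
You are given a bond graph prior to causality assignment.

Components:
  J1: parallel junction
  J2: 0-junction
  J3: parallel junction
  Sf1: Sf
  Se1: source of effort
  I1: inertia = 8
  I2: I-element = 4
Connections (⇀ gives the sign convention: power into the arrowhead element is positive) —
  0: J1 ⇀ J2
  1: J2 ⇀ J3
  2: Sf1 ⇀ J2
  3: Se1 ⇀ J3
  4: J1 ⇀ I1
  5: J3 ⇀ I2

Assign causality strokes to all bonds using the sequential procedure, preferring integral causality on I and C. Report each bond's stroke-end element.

β2 |Sf1  (Sf1 fixes flow; stroke at Sf1)
β3 |J3  (source Se1 imposes e)
β1 |J2  (common-e at J3 fixed by 3)
β5 |I2  (common-e at J3 fixed by 3)
β0 |J1  (0-jn J2 has e-setter on 1)
β4 |I1  (0-jn J1 has e-setter on 0)

#0 →J1
#1 →J2
#2 →Sf1
#3 →J3
#4 →I1
#5 →I2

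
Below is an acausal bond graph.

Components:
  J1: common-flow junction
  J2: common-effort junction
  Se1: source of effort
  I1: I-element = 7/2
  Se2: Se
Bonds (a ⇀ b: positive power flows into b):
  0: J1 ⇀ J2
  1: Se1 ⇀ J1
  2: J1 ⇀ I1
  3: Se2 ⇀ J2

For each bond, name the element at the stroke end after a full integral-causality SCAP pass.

β0 |J1
β1 |J1
β2 |I1
β3 |J2

b1 →J1  (Se1 (Se) sets effort on bond)
b3 →J2  (Se2: effort source, stroke at far end)
b0 →J1  (0-jn J2 has e-setter on 3)
b2 →I1  (only one flow-in slot at J1)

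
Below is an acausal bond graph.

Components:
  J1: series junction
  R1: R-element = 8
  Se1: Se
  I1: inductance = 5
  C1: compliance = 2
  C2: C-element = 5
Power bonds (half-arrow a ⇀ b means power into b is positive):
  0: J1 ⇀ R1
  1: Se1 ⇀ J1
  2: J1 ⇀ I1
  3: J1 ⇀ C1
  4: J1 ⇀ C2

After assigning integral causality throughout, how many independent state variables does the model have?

b1 →J1  (source Se1 imposes e)
b2 →I1  (I1 outputs flow p/I1)
b0 →J1  (1-jn J1 has f-setter on 2)
b3 →J1  (1-jn J1 has f-setter on 2)
b4 →J1  (common-f at J1 fixed by 2)

3  (C1, C2, I1 all integral)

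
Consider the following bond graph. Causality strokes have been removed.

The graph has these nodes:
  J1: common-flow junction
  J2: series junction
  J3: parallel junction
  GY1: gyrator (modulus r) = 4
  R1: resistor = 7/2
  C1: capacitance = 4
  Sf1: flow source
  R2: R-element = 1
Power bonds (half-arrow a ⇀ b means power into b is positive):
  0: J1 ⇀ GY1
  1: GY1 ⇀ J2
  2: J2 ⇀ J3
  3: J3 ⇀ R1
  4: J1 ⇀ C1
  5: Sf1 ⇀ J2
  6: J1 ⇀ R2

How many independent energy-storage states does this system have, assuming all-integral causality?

1  (C1 all integral)

#5 stroke at Sf1  (source Sf1 imposes f)
#1 stroke at J2  (1-jn J2 has f-setter on 5)
#2 stroke at J2  (1-jn J2 has f-setter on 5)
#3 stroke at J3  (only one effort-in slot at J3)
#0 stroke at J1  (GY GY1: same side as bond 1)
#4 stroke at J1  (C1: C, integral causality)
#6 stroke at R2  (only one flow-in slot at J1)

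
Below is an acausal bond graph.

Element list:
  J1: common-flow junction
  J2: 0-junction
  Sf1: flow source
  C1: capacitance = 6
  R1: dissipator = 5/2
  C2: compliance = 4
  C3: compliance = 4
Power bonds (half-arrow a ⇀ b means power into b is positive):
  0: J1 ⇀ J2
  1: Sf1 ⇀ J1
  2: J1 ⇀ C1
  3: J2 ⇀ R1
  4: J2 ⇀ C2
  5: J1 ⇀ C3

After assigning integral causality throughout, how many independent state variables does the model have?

3  (C1, C2, C3 all integral)

b1 |Sf1  (Sf1: flow source, stroke at near end)
b0 |J1  (J1: bond 1 brought flow, rest push out)
b2 |J1  (1-jn J1 has f-setter on 1)
b5 |J1  (J1: bond 1 brought flow, rest push out)
b4 |J2  (prefer integral on C2)
b3 |R1  (J2 effort already set via bond 4)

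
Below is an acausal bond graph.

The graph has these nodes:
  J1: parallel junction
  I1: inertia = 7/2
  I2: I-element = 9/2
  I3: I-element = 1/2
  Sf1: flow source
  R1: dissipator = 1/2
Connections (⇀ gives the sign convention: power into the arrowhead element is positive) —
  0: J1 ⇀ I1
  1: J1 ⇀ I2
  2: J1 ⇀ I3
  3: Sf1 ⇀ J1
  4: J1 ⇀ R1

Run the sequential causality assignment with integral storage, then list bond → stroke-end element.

β0 stroke→I1
β1 stroke→I2
β2 stroke→I3
β3 stroke→Sf1
β4 stroke→J1

β3 stroke at Sf1  (source Sf1 imposes f)
β0 stroke at I1  (I1 outputs flow p/I1)
β1 stroke at I2  (I2: I, integral causality)
β2 stroke at I3  (I3 outputs flow p/I3)
β4 stroke at J1  (J1 needs exactly one e-in)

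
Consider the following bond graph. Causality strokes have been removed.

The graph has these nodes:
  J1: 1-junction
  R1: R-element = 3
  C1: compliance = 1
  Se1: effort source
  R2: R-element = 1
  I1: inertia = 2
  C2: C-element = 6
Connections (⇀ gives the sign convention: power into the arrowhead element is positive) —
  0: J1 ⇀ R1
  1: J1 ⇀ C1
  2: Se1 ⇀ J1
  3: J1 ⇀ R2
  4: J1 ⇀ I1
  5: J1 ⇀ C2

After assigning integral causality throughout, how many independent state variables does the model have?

b2 stroke→J1  (source Se1 imposes e)
b1 stroke→J1  (prefer integral on C1)
b4 stroke→I1  (I1 integral (f out))
b0 stroke→J1  (common-f at J1 fixed by 4)
b3 stroke→J1  (J1 flow already set via bond 4)
b5 stroke→J1  (common-f at J1 fixed by 4)

3  (C1, C2, I1 all integral)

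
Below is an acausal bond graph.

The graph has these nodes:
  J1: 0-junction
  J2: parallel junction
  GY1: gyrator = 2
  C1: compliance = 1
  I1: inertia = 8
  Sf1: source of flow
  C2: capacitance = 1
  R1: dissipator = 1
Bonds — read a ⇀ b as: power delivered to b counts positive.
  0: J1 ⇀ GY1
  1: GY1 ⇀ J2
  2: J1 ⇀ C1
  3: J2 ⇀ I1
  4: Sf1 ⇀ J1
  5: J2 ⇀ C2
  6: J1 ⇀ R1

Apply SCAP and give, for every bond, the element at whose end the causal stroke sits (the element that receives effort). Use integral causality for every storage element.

β0 |GY1
β1 |GY1
β2 |J1
β3 |I1
β4 |Sf1
β5 |J2
β6 |R1

β4 stroke at Sf1  (source Sf1 imposes f)
β2 stroke at J1  (C1 integral (e out))
β0 stroke at GY1  (common-e at J1 fixed by 2)
β6 stroke at R1  (J1 effort already set via bond 2)
β1 stroke at GY1  (through GY1, causality inverts; strokes same side of GY1)
β3 stroke at I1  (prefer integral on I1)
β5 stroke at J2  (J2 needs exactly one e-in)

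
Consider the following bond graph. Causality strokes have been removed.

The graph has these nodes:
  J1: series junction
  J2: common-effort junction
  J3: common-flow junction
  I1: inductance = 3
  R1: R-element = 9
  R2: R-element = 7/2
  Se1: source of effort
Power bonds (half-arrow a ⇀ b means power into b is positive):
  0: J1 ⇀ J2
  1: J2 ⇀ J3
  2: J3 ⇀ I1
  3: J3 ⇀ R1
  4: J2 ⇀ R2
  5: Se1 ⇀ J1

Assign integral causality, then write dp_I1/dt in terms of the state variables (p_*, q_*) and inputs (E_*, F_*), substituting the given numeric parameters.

β5 |J1  (Se1 (Se) sets effort on bond)
β0 |J2  (J1: last free bond brings flow in)
β1 |J3  (J2: bond 0 brought effort, rest push out)
β4 |R2  (0-jn J2 has e-setter on 0)
β2 |I1  (I1: I, integral causality)
β3 |J3  (J3: bond 2 brought flow, rest push out)

dp_I1/dt = E_Se1 - 3*p_I1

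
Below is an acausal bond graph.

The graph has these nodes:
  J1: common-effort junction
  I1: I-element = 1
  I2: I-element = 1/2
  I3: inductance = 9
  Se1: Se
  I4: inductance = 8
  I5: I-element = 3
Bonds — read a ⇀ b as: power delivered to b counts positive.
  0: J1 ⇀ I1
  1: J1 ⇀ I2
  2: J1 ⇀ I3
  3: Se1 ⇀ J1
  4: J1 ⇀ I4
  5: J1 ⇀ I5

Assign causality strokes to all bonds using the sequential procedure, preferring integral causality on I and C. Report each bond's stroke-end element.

β0 →I1
β1 →I2
β2 →I3
β3 →J1
β4 →I4
β5 →I5

#3 stroke→J1  (Se1 fixes effort; stroke away)
#0 stroke→I1  (J1 effort already set via bond 3)
#1 stroke→I2  (common-e at J1 fixed by 3)
#2 stroke→I3  (common-e at J1 fixed by 3)
#4 stroke→I4  (J1 effort already set via bond 3)
#5 stroke→I5  (J1 effort already set via bond 3)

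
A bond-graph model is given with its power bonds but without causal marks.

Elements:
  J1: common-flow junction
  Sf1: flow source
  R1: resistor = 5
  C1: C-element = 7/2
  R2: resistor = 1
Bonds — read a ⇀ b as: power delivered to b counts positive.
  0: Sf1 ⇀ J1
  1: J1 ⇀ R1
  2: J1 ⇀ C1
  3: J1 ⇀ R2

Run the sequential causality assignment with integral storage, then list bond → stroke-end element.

#0 stroke→Sf1
#1 stroke→J1
#2 stroke→J1
#3 stroke→J1

bond 0 stroke→Sf1  (source Sf1 imposes f)
bond 1 stroke→J1  (1-jn J1 has f-setter on 0)
bond 2 stroke→J1  (J1: bond 0 brought flow, rest push out)
bond 3 stroke→J1  (J1: bond 0 brought flow, rest push out)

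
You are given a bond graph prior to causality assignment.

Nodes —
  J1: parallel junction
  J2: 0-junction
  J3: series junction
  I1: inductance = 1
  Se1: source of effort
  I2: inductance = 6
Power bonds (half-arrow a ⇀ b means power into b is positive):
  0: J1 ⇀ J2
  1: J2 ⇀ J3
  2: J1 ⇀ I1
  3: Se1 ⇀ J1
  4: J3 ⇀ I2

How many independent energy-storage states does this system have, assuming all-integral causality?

#3 →J1  (Se1 (Se) sets effort on bond)
#0 →J2  (0-jn J1 has e-setter on 3)
#2 →I1  (0-jn J1 has e-setter on 3)
#1 →J3  (J2 effort already set via bond 0)
#4 →I2  (closing 1-jn rule on J3)

2  (I1, I2 all integral)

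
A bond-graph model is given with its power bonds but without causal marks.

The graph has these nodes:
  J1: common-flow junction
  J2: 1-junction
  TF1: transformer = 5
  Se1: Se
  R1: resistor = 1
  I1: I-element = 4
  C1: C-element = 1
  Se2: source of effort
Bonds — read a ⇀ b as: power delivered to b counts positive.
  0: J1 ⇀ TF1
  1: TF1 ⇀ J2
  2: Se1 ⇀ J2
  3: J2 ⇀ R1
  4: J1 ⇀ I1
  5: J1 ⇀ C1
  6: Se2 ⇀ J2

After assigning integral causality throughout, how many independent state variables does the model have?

β2 stroke at J2  (Se1 fixes effort; stroke away)
β6 stroke at J2  (Se2 (Se) sets effort on bond)
β4 stroke at I1  (I1 outputs flow p/I1)
β0 stroke at J1  (J1: bond 4 brought flow, rest push out)
β5 stroke at J1  (J1 flow already set via bond 4)
β1 stroke at TF1  (TF1 one-in-one-out from 0)
β3 stroke at J2  (J2: bond 1 brought flow, rest push out)

2  (C1, I1 all integral)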